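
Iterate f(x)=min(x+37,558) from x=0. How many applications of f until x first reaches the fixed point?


Step 1: x=0, cap=558, increment=37
Step 2: x grows by 37 each step until capped at 558; fixed point is x=558
Step 3: iterations = ceil(558/37) = 16

16


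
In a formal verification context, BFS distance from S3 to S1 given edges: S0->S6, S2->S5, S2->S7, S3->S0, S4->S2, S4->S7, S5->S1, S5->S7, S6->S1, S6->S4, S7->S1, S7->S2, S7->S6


BFS layer-by-layer from S3:
  dist 0: {S3}
  dist 1: {S0}
  dist 2: {S6}
  dist 3: {S1, S4}
  -> S1 reached at distance 3
Shortest path length = 3

3


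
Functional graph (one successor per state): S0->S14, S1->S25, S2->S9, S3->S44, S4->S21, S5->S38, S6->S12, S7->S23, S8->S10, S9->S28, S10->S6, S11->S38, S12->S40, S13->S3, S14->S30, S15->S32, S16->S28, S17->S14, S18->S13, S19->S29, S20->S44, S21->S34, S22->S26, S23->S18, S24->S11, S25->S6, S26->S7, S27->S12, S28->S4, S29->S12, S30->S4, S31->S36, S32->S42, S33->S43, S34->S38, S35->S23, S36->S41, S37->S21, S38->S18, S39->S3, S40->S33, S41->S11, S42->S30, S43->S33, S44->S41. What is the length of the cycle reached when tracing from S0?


Trace from S0 until a state repeats:
  S0 -> S14 -> S30 -> S4 -> S21 -> S34 -> S38 -> S18 -> S13 -> S3 -> S44 -> S41 -> S11 -> S38
S38 first seen at step 6, revisited at step 13.
Cycle length = 13 - 6 = 7

7


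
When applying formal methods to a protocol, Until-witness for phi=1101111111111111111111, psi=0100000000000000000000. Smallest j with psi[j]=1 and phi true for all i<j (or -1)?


(phi U psi) at 0: need smallest j with psi[j]=1 and phi[i]=1 for all i in [0,j).
Scan from step 0:
  step 0: phi=1, psi=0 -> continue
  step 1: psi=1 and phi held for [0,1) -> witness found
Witness step = 1

1


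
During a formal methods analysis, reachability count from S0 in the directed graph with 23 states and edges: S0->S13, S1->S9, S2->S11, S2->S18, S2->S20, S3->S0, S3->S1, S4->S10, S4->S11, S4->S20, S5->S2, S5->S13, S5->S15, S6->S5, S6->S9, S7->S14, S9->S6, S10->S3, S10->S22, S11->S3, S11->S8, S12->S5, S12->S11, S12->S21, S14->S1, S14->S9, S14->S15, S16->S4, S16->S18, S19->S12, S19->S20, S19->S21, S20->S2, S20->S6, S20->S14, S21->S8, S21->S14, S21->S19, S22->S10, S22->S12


BFS from S0:
  layer 0: {S0}
  layer 1: {S13}
Reachable set: {S0, S13}
Count = 2

2


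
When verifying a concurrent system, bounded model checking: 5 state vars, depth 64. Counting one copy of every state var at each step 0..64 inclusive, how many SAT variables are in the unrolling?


BMC unrolls to depth k, creating one copy of each state var for steps 0..k.
Step count = 64 + 1 = 65 (steps 0 through 64)
Vars per step = 5
Total = 5 * 65 = 325

325


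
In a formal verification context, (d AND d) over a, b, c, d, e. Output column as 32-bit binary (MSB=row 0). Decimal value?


Formula: (d AND d) over a, b, c, d, e (32 rows)
Evaluate each row (bits = a,b,c,d,e, MSB first):
  row 0 [00000]: (0 AND 0) -> 0
  row 1 [00001]: (0 AND 0) -> 0
  row 2 [00010]: (1 AND 1) -> 1
  row 3 [00011]: (1 AND 1) -> 1
  row 4 [00100]: (0 AND 0) -> 0
  row 5 [00101]: (0 AND 0) -> 0
  row 6 [00110]: (1 AND 1) -> 1
  row 7 [00111]: (1 AND 1) -> 1
  row 8 [01000]: (0 AND 0) -> 0
  row 9 [01001]: (0 AND 0) -> 0
  row 10 [01010]: (1 AND 1) -> 1
  row 11 [01011]: (1 AND 1) -> 1
  row 12 [01100]: (0 AND 0) -> 0
  row 13 [01101]: (0 AND 0) -> 0
  row 14 [01110]: (1 AND 1) -> 1
  row 15 [01111]: (1 AND 1) -> 1
  row 16 [10000]: (0 AND 0) -> 0
  row 17 [10001]: (0 AND 0) -> 0
  row 18 [10010]: (1 AND 1) -> 1
  row 19 [10011]: (1 AND 1) -> 1
  row 20 [10100]: (0 AND 0) -> 0
  row 21 [10101]: (0 AND 0) -> 0
  row 22 [10110]: (1 AND 1) -> 1
  row 23 [10111]: (1 AND 1) -> 1
  row 24 [11000]: (0 AND 0) -> 0
  row 25 [11001]: (0 AND 0) -> 0
  row 26 [11010]: (1 AND 1) -> 1
  row 27 [11011]: (1 AND 1) -> 1
  row 28 [11100]: (0 AND 0) -> 0
  row 29 [11101]: (0 AND 0) -> 0
  row 30 [11110]: (1 AND 1) -> 1
  row 31 [11111]: (1 AND 1) -> 1
Full result column, 4 rows per line (a,b,c fixed per line; d,e runs 00..11 left to right):
  rows 0-3 [a,b,c=000]: 0011  = hex 3
  rows 4-7 [a,b,c=001]: 0011  = hex 3
  rows 8-11 [a,b,c=010]: 0011  = hex 3
  rows 12-15 [a,b,c=011]: 0011  = hex 3
  rows 16-19 [a,b,c=100]: 0011  = hex 3
  rows 20-23 [a,b,c=101]: 0011  = hex 3
  rows 24-27 [a,b,c=110]: 0011  = hex 3
  rows 28-31 [a,b,c=111]: 0011  = hex 3
Output column (row 0 .. row 31) = 00110011001100110011001100110011
Output column grouped in 4s = 0011 0011 0011 0011 0011 0011 0011 0011 = 0x33333333
Convert to decimal digit by digit (value = value*16 + digit):
  3 -> 3
  3*16 + 3 = 51
  51*16 + 3 = 819
  819*16 + 3 = 13107
  13107*16 + 3 = 209715
  209715*16 + 3 = 3355443
  3355443*16 + 3 = 53687091
  53687091*16 + 3 = 858993459
Decimal = 858993459

858993459


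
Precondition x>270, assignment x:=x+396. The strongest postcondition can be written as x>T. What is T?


Formula: sp(P, x:=E) = exists old_x. (x = E[old_x/x]) AND P[old_x/x] (old_x is the value of x before the assignment; eliminate old_x by solving x = E[old_x/x] for old_x)
Step 1: Precondition P: x>270, i.e. old_x > 270
Step 2: Assignment gives x = old_x + 396, so old_x = x - 396
Step 3: Substitute into P: x - 396 > 270
Step 4: Simplify: x > 270+396 = 666

666


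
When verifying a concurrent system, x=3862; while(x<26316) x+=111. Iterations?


Step 1: x goes from 3862 toward 26316 by 111; the body runs while x<26316, so iterations = ceil((bound-start)/step)
Step 2: Distance=22454
Step 3: ceil(22454/111)=203

203


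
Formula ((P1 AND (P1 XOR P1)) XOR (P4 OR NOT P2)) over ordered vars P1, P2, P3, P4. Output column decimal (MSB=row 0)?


Formula: ((P1 AND (P1 XOR P1)) XOR (P4 OR NOT P2)) over P1, P2, P3, P4 (16 rows)
Evaluate each row (bits = P1,P2,P3,P4, MSB first):
  row 0 [0000]: ((0 AND (0 XOR 0)) XOR (0 OR NOT 0)) -> 1
  row 1 [0001]: ((0 AND (0 XOR 0)) XOR (1 OR NOT 0)) -> 1
  row 2 [0010]: ((0 AND (0 XOR 0)) XOR (0 OR NOT 0)) -> 1
  row 3 [0011]: ((0 AND (0 XOR 0)) XOR (1 OR NOT 0)) -> 1
  row 4 [0100]: ((0 AND (0 XOR 0)) XOR (0 OR NOT 1)) -> 0
  row 5 [0101]: ((0 AND (0 XOR 0)) XOR (1 OR NOT 1)) -> 1
  row 6 [0110]: ((0 AND (0 XOR 0)) XOR (0 OR NOT 1)) -> 0
  row 7 [0111]: ((0 AND (0 XOR 0)) XOR (1 OR NOT 1)) -> 1
  row 8 [1000]: ((1 AND (1 XOR 1)) XOR (0 OR NOT 0)) -> 1
  row 9 [1001]: ((1 AND (1 XOR 1)) XOR (1 OR NOT 0)) -> 1
  row 10 [1010]: ((1 AND (1 XOR 1)) XOR (0 OR NOT 0)) -> 1
  row 11 [1011]: ((1 AND (1 XOR 1)) XOR (1 OR NOT 0)) -> 1
  row 12 [1100]: ((1 AND (1 XOR 1)) XOR (0 OR NOT 1)) -> 0
  row 13 [1101]: ((1 AND (1 XOR 1)) XOR (1 OR NOT 1)) -> 1
  row 14 [1110]: ((1 AND (1 XOR 1)) XOR (0 OR NOT 1)) -> 0
  row 15 [1111]: ((1 AND (1 XOR 1)) XOR (1 OR NOT 1)) -> 1
Full result column, 4 rows per line (P1,P2 fixed per line; P3,P4 runs 00..11 left to right):
  rows 0-3 [P1,P2=00]: 1111  = hex F
  rows 4-7 [P1,P2=01]: 0101  = hex 5
  rows 8-11 [P1,P2=10]: 1111  = hex F
  rows 12-15 [P1,P2=11]: 0101  = hex 5
Output column (row 0 .. row 15) = 1111010111110101
Output column grouped in 4s = 1111 0101 1111 0101 = 0xF5F5
Convert to decimal digit by digit (value = value*16 + digit):
  F -> 15
  15*16 + 5 = 245
  245*16 + 15 (F) = 3935
  3935*16 + 5 = 62965
Decimal = 62965

62965


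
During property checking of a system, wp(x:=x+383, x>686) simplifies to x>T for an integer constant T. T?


Formula: wp(x:=E, P) = P[E/x] (substitute E for x in postcondition)
Step 1: Postcondition: x>686
Step 2: Substitute x+383 for x: x+383>686
Step 3: Solve for x: x > 686-383 = 303

303


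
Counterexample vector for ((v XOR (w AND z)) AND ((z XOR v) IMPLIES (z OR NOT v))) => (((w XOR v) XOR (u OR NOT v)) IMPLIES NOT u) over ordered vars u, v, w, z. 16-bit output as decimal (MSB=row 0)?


F1 = ((v XOR (w AND z)) AND ((z XOR v) IMPLIES (z OR NOT v)))
F2 = (((w XOR v) XOR (u OR NOT v)) IMPLIES NOT u)
Counterexample to F1=>F2 is where F1=1 and F2=0.
Evaluate each row (bits = u,v,w,z, MSB first):
  row 0 [0000]: F1=0 F2=1 -> F1&~F2 -> 0
  row 1 [0001]: F1=0 F2=1 -> F1&~F2 -> 0
  row 2 [0010]: F1=0 F2=1 -> F1&~F2 -> 0
  row 3 [0011]: F1=1 F2=1 -> F1&~F2 -> 0
  row 4 [0100]: F1=0 F2=1 -> F1&~F2 -> 0
  row 5 [0101]: F1=1 F2=1 -> F1&~F2 -> 0
  row 6 [0110]: F1=0 F2=1 -> F1&~F2 -> 0
  row 7 [0111]: F1=0 F2=1 -> F1&~F2 -> 0
  row 8 [1000]: F1=0 F2=0 -> F1&~F2 -> 0
  row 9 [1001]: F1=0 F2=0 -> F1&~F2 -> 0
  row 10 [1010]: F1=0 F2=1 -> F1&~F2 -> 0
  row 11 [1011]: F1=1 F2=1 -> F1&~F2 -> 0
  row 12 [1100]: F1=0 F2=1 -> F1&~F2 -> 0
  row 13 [1101]: F1=1 F2=1 -> F1&~F2 -> 0
  row 14 [1110]: F1=0 F2=0 -> F1&~F2 -> 0
  row 15 [1111]: F1=0 F2=0 -> F1&~F2 -> 0
Full result column, 4 rows per line (u,v fixed per line; w,z runs 00..11 left to right):
  rows 0-3 [u,v=00]: 0000  = hex 0
  rows 4-7 [u,v=01]: 0000  = hex 0
  rows 8-11 [u,v=10]: 0000  = hex 0
  rows 12-15 [u,v=11]: 0000  = hex 0
Counterexample vector (row 0 .. row 15) = 0000000000000000
Output column grouped in 4s = 0000 0000 0000 0000 = 0x0000
Convert to decimal digit by digit (value = value*16 + digit):
  0 -> 0
  0*16 + 0 = 0
  0*16 + 0 = 0
  0*16 + 0 = 0
Decimal = 0

0


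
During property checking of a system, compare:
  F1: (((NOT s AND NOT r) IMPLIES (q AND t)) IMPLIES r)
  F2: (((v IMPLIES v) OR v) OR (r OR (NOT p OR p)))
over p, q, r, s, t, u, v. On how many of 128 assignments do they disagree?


F1 = (((NOT s AND NOT r) IMPLIES (q AND t)) IMPLIES r)
F2 = (((v IMPLIES v) OR v) OR (r OR (NOT p OR p)))
Evaluate both on each of 128 rows (bits = p,q,r,s,t,u,v):
  row 0 [0000000]: F1=1 F2=1 -> 0
  row 1 [0000001]: F1=1 F2=1 -> 0
  row 2 [0000010]: F1=1 F2=1 -> 0
  row 3 [0000011]: F1=1 F2=1 -> 0
  row 4 [0000100]: F1=1 F2=1 -> 0
  (every remaining row is evaluated the same way; all 128 results are listed next)
Full result column, 8 rows per line (p,q,r,s fixed per line; t,u,v runs 000..111 left to right):
  rows 0-7 [p,q,r,s=0000]: 00000000  (ones: 0)
  rows 8-15 [p,q,r,s=0001]: 11111111  (ones: 8)
  rows 16-23 [p,q,r,s=0010]: 00000000  (ones: 0)
  rows 24-31 [p,q,r,s=0011]: 00000000  (ones: 0)
  rows 32-39 [p,q,r,s=0100]: 00001111  (ones: 4)
  rows 40-47 [p,q,r,s=0101]: 11111111  (ones: 8)
  rows 48-55 [p,q,r,s=0110]: 00000000  (ones: 0)
  rows 56-63 [p,q,r,s=0111]: 00000000  (ones: 0)
  rows 64-71 [p,q,r,s=1000]: 00000000  (ones: 0)
  rows 72-79 [p,q,r,s=1001]: 11111111  (ones: 8)
  rows 80-87 [p,q,r,s=1010]: 00000000  (ones: 0)
  rows 88-95 [p,q,r,s=1011]: 00000000  (ones: 0)
  rows 96-103 [p,q,r,s=1100]: 00001111  (ones: 4)
  rows 104-111 [p,q,r,s=1101]: 11111111  (ones: 8)
  rows 112-119 [p,q,r,s=1110]: 00000000  (ones: 0)
  rows 120-127 [p,q,r,s=1111]: 00000000  (ones: 0)
Disagreements = 0+8+0+0+4+8+0+0+0+8+0+0+4+8+0+0 = 40

40


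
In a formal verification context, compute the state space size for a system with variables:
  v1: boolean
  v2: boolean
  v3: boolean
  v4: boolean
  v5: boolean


State space = product of domain sizes of all variables.
Domain sizes:
  v1 (boolean): 2
  v2 (boolean): 2
  v3 (boolean): 2
  v4 (boolean): 2
  v5 (boolean): 2
Product = 2 * 2 * 2 * 2 * 2 = 32

32


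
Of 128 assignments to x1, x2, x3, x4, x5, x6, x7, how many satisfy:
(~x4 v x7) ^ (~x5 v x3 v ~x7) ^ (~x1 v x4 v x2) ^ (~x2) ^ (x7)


CNF with 5 clauses over 7 vars (128 assignments).
An assignment satisfies CNF iff every clause has >=1 true literal.
Check each row (bits = x1,x2,x3,x4,x5,x6,x7; clause T/F shown):
  row 0 [0000000]: clauses=TTTTF -> 0
  row 1 [0000001]: clauses=TTTTT -> 1
  row 2 [0000010]: clauses=TTTTF -> 0
  row 3 [0000011]: clauses=TTTTT -> 1
  row 4 [0000100]: clauses=TTTTF -> 0
  (every remaining row is evaluated the same way; all 128 results are listed next)
Full result column, 8 rows per line (x1,x2,x3,x4 fixed per line; x5,x6,x7 runs 000..111 left to right):
  rows 0-7 [x1,x2,x3,x4=0000]: 01010000  (ones: 2)
  rows 8-15 [x1,x2,x3,x4=0001]: 01010000  (ones: 2)
  rows 16-23 [x1,x2,x3,x4=0010]: 01010101  (ones: 4)
  rows 24-31 [x1,x2,x3,x4=0011]: 01010101  (ones: 4)
  rows 32-39 [x1,x2,x3,x4=0100]: 00000000  (ones: 0)
  rows 40-47 [x1,x2,x3,x4=0101]: 00000000  (ones: 0)
  rows 48-55 [x1,x2,x3,x4=0110]: 00000000  (ones: 0)
  rows 56-63 [x1,x2,x3,x4=0111]: 00000000  (ones: 0)
  rows 64-71 [x1,x2,x3,x4=1000]: 00000000  (ones: 0)
  rows 72-79 [x1,x2,x3,x4=1001]: 01010000  (ones: 2)
  rows 80-87 [x1,x2,x3,x4=1010]: 00000000  (ones: 0)
  rows 88-95 [x1,x2,x3,x4=1011]: 01010101  (ones: 4)
  rows 96-103 [x1,x2,x3,x4=1100]: 00000000  (ones: 0)
  rows 104-111 [x1,x2,x3,x4=1101]: 00000000  (ones: 0)
  rows 112-119 [x1,x2,x3,x4=1110]: 00000000  (ones: 0)
  rows 120-127 [x1,x2,x3,x4=1111]: 00000000  (ones: 0)
Satisfying assignments = 2+2+4+4+0+0+0+0+0+2+0+4+0+0+0+0 = 18

18


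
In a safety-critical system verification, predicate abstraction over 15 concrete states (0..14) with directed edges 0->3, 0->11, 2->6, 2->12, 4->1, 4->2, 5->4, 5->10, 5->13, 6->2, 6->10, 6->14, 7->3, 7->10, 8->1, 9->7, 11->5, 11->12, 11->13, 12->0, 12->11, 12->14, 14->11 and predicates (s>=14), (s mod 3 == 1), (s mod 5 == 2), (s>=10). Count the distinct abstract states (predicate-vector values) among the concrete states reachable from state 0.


BFS from 0:
Concrete reachable: {0, 1, 2, 3, 4, 5, 6, 10, 11, 12, 13, 14}
Abstract via predicates (s>=14), (s mod 3 == 1), (s mod 5 == 2), (s>=10):
  (0,0,0,0) <- {0, 3, 5, 6}
  (0,0,0,1) <- {11}
  (0,0,1,0) <- {2}
  (0,0,1,1) <- {12}
  (0,1,0,0) <- {1, 4}
  (0,1,0,1) <- {10, 13}
  (1,0,0,1) <- {14}
Distinct abstract states = 7

7


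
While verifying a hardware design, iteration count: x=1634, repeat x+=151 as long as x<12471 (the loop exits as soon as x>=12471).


Step 1: x goes from 1634 toward 12471 by 151; the body runs while x<12471, so iterations = ceil((bound-start)/step)
Step 2: Distance=10837
Step 3: ceil(10837/151)=72

72


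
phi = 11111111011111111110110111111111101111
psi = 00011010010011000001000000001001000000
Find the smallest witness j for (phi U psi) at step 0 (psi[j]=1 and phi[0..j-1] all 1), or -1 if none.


(phi U psi) at 0: need smallest j with psi[j]=1 and phi[i]=1 for all i in [0,j).
Scan from step 0:
  step 0: phi=1, psi=0 -> continue
  step 1: phi=1, psi=0 -> continue
  step 2: phi=1, psi=0 -> continue
  step 3: psi=1 and phi held for [0,3) -> witness found
Witness step = 3

3


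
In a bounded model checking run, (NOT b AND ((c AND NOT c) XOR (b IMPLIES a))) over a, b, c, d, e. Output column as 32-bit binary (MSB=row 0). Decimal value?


Formula: (NOT b AND ((c AND NOT c) XOR (b IMPLIES a))) over a, b, c, d, e (32 rows)
Evaluate each row (bits = a,b,c,d,e, MSB first):
  row 0 [00000]: (NOT 0 AND ((0 AND NOT 0) XOR (0 IMPLIES 0))) -> 1
  row 1 [00001]: (NOT 0 AND ((0 AND NOT 0) XOR (0 IMPLIES 0))) -> 1
  row 2 [00010]: (NOT 0 AND ((0 AND NOT 0) XOR (0 IMPLIES 0))) -> 1
  row 3 [00011]: (NOT 0 AND ((0 AND NOT 0) XOR (0 IMPLIES 0))) -> 1
  row 4 [00100]: (NOT 0 AND ((1 AND NOT 1) XOR (0 IMPLIES 0))) -> 1
  row 5 [00101]: (NOT 0 AND ((1 AND NOT 1) XOR (0 IMPLIES 0))) -> 1
  row 6 [00110]: (NOT 0 AND ((1 AND NOT 1) XOR (0 IMPLIES 0))) -> 1
  row 7 [00111]: (NOT 0 AND ((1 AND NOT 1) XOR (0 IMPLIES 0))) -> 1
  row 8 [01000]: (NOT 1 AND ((0 AND NOT 0) XOR (1 IMPLIES 0))) -> 0
  row 9 [01001]: (NOT 1 AND ((0 AND NOT 0) XOR (1 IMPLIES 0))) -> 0
  row 10 [01010]: (NOT 1 AND ((0 AND NOT 0) XOR (1 IMPLIES 0))) -> 0
  row 11 [01011]: (NOT 1 AND ((0 AND NOT 0) XOR (1 IMPLIES 0))) -> 0
  row 12 [01100]: (NOT 1 AND ((1 AND NOT 1) XOR (1 IMPLIES 0))) -> 0
  row 13 [01101]: (NOT 1 AND ((1 AND NOT 1) XOR (1 IMPLIES 0))) -> 0
  row 14 [01110]: (NOT 1 AND ((1 AND NOT 1) XOR (1 IMPLIES 0))) -> 0
  row 15 [01111]: (NOT 1 AND ((1 AND NOT 1) XOR (1 IMPLIES 0))) -> 0
  row 16 [10000]: (NOT 0 AND ((0 AND NOT 0) XOR (0 IMPLIES 1))) -> 1
  row 17 [10001]: (NOT 0 AND ((0 AND NOT 0) XOR (0 IMPLIES 1))) -> 1
  row 18 [10010]: (NOT 0 AND ((0 AND NOT 0) XOR (0 IMPLIES 1))) -> 1
  row 19 [10011]: (NOT 0 AND ((0 AND NOT 0) XOR (0 IMPLIES 1))) -> 1
  row 20 [10100]: (NOT 0 AND ((1 AND NOT 1) XOR (0 IMPLIES 1))) -> 1
  row 21 [10101]: (NOT 0 AND ((1 AND NOT 1) XOR (0 IMPLIES 1))) -> 1
  row 22 [10110]: (NOT 0 AND ((1 AND NOT 1) XOR (0 IMPLIES 1))) -> 1
  row 23 [10111]: (NOT 0 AND ((1 AND NOT 1) XOR (0 IMPLIES 1))) -> 1
  row 24 [11000]: (NOT 1 AND ((0 AND NOT 0) XOR (1 IMPLIES 1))) -> 0
  row 25 [11001]: (NOT 1 AND ((0 AND NOT 0) XOR (1 IMPLIES 1))) -> 0
  row 26 [11010]: (NOT 1 AND ((0 AND NOT 0) XOR (1 IMPLIES 1))) -> 0
  row 27 [11011]: (NOT 1 AND ((0 AND NOT 0) XOR (1 IMPLIES 1))) -> 0
  row 28 [11100]: (NOT 1 AND ((1 AND NOT 1) XOR (1 IMPLIES 1))) -> 0
  row 29 [11101]: (NOT 1 AND ((1 AND NOT 1) XOR (1 IMPLIES 1))) -> 0
  row 30 [11110]: (NOT 1 AND ((1 AND NOT 1) XOR (1 IMPLIES 1))) -> 0
  row 31 [11111]: (NOT 1 AND ((1 AND NOT 1) XOR (1 IMPLIES 1))) -> 0
Full result column, 4 rows per line (a,b,c fixed per line; d,e runs 00..11 left to right):
  rows 0-3 [a,b,c=000]: 1111  = hex F
  rows 4-7 [a,b,c=001]: 1111  = hex F
  rows 8-11 [a,b,c=010]: 0000  = hex 0
  rows 12-15 [a,b,c=011]: 0000  = hex 0
  rows 16-19 [a,b,c=100]: 1111  = hex F
  rows 20-23 [a,b,c=101]: 1111  = hex F
  rows 24-27 [a,b,c=110]: 0000  = hex 0
  rows 28-31 [a,b,c=111]: 0000  = hex 0
Output column (row 0 .. row 31) = 11111111000000001111111100000000
Output column grouped in 4s = 1111 1111 0000 0000 1111 1111 0000 0000 = 0xFF00FF00
Convert to decimal digit by digit (value = value*16 + digit):
  F -> 15
  15*16 + 15 (F) = 255
  255*16 + 0 = 4080
  4080*16 + 0 = 65280
  65280*16 + 15 (F) = 1044495
  1044495*16 + 15 (F) = 16711935
  16711935*16 + 0 = 267390960
  267390960*16 + 0 = 4278255360
Decimal = 4278255360

4278255360


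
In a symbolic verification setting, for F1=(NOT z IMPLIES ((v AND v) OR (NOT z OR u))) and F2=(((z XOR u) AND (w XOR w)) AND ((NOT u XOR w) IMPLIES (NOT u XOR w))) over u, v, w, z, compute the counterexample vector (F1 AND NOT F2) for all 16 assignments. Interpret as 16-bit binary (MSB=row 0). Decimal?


F1 = (NOT z IMPLIES ((v AND v) OR (NOT z OR u)))
F2 = (((z XOR u) AND (w XOR w)) AND ((NOT u XOR w) IMPLIES (NOT u XOR w)))
Counterexample to F1=>F2 is where F1=1 and F2=0.
Evaluate each row (bits = u,v,w,z, MSB first):
  row 0 [0000]: F1=1 F2=0 -> F1&~F2 -> 1
  row 1 [0001]: F1=1 F2=0 -> F1&~F2 -> 1
  row 2 [0010]: F1=1 F2=0 -> F1&~F2 -> 1
  row 3 [0011]: F1=1 F2=0 -> F1&~F2 -> 1
  row 4 [0100]: F1=1 F2=0 -> F1&~F2 -> 1
  row 5 [0101]: F1=1 F2=0 -> F1&~F2 -> 1
  row 6 [0110]: F1=1 F2=0 -> F1&~F2 -> 1
  row 7 [0111]: F1=1 F2=0 -> F1&~F2 -> 1
  row 8 [1000]: F1=1 F2=0 -> F1&~F2 -> 1
  row 9 [1001]: F1=1 F2=0 -> F1&~F2 -> 1
  row 10 [1010]: F1=1 F2=0 -> F1&~F2 -> 1
  row 11 [1011]: F1=1 F2=0 -> F1&~F2 -> 1
  row 12 [1100]: F1=1 F2=0 -> F1&~F2 -> 1
  row 13 [1101]: F1=1 F2=0 -> F1&~F2 -> 1
  row 14 [1110]: F1=1 F2=0 -> F1&~F2 -> 1
  row 15 [1111]: F1=1 F2=0 -> F1&~F2 -> 1
Full result column, 4 rows per line (u,v fixed per line; w,z runs 00..11 left to right):
  rows 0-3 [u,v=00]: 1111  = hex F
  rows 4-7 [u,v=01]: 1111  = hex F
  rows 8-11 [u,v=10]: 1111  = hex F
  rows 12-15 [u,v=11]: 1111  = hex F
Counterexample vector (row 0 .. row 15) = 1111111111111111
Output column grouped in 4s = 1111 1111 1111 1111 = 0xFFFF
Convert to decimal digit by digit (value = value*16 + digit):
  F -> 15
  15*16 + 15 (F) = 255
  255*16 + 15 (F) = 4095
  4095*16 + 15 (F) = 65535
Decimal = 65535

65535


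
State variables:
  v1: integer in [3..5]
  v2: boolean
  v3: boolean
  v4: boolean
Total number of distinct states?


State space = product of domain sizes of all variables.
Domain sizes:
  v1 (integer in [3..5]): 3
  v2 (boolean): 2
  v3 (boolean): 2
  v4 (boolean): 2
Product = 3 * 2 * 2 * 2 = 24

24


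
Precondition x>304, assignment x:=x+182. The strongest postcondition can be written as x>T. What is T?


Formula: sp(P, x:=E) = exists old_x. (x = E[old_x/x]) AND P[old_x/x] (old_x is the value of x before the assignment; eliminate old_x by solving x = E[old_x/x] for old_x)
Step 1: Precondition P: x>304, i.e. old_x > 304
Step 2: Assignment gives x = old_x + 182, so old_x = x - 182
Step 3: Substitute into P: x - 182 > 304
Step 4: Simplify: x > 304+182 = 486

486


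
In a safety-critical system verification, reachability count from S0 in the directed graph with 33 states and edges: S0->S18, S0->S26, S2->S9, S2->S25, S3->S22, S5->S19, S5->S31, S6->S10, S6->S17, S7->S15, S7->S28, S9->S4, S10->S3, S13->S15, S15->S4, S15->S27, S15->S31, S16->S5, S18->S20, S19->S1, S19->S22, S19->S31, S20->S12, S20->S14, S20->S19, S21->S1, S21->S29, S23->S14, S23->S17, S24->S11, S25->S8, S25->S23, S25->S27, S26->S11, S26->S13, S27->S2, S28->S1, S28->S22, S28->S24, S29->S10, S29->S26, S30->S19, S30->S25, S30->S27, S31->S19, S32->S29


BFS from S0:
  layer 0: {S0}
  layer 1: {S18, S26}
  layer 2: {S11, S13, S20}
  layer 3: {S12, S14, S15, S19}
  layer 4: {S1, S4, S22, S27, S31}
  layer 5: {S2}
  layer 6: {S9, S25}
  layer 7: {S8, S23}
  layer 8: {S17}
Reachable set: {S0, S1, S2, S4, S8, S9, S11, S12, S13, S14, S15, S17, S18, S19, S20, S22, S23, S25, S26, S27, S31}
Count = 21

21


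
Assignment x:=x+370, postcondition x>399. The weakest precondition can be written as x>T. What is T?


Formula: wp(x:=E, P) = P[E/x] (substitute E for x in postcondition)
Step 1: Postcondition: x>399
Step 2: Substitute x+370 for x: x+370>399
Step 3: Solve for x: x > 399-370 = 29

29


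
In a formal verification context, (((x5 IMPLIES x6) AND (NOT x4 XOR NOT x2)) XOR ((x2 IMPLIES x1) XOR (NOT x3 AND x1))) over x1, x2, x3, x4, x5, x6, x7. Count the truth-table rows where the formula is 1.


Formula: (((x5 IMPLIES x6) AND (NOT x4 XOR NOT x2)) XOR ((x2 IMPLIES x1) XOR (NOT x3 AND x1))) over 7 vars (128 rows)
Evaluate each row (x1, x2, x3, x4, x5, x6, x7 as bits, MSB first):
  row 0 [0000000]: (((0 IMPLIES 0) AND (NOT 0 XOR NOT 0)) XOR ((0 IMPLIES 0) XOR (NOT 0 AND 0))) -> 1
  row 1 [0000001]: (((0 IMPLIES 0) AND (NOT 0 XOR NOT 0)) XOR ((0 IMPLIES 0) XOR (NOT 0 AND 0))) -> 1
  row 2 [0000010]: (((0 IMPLIES 1) AND (NOT 0 XOR NOT 0)) XOR ((0 IMPLIES 0) XOR (NOT 0 AND 0))) -> 1
  row 3 [0000011]: (((0 IMPLIES 1) AND (NOT 0 XOR NOT 0)) XOR ((0 IMPLIES 0) XOR (NOT 0 AND 0))) -> 1
  row 4 [0000100]: (((1 IMPLIES 0) AND (NOT 0 XOR NOT 0)) XOR ((0 IMPLIES 0) XOR (NOT 0 AND 0))) -> 1
  (every remaining row is evaluated the same way; all 128 results are listed next)
Full result column, 8 rows per line (x1,x2,x3,x4 fixed per line; x5,x6,x7 runs 000..111 left to right):
  rows 0-7 [x1,x2,x3,x4=0000]: 11111111  (ones: 8)
  rows 8-15 [x1,x2,x3,x4=0001]: 00001100  (ones: 2)
  rows 16-23 [x1,x2,x3,x4=0010]: 11111111  (ones: 8)
  rows 24-31 [x1,x2,x3,x4=0011]: 00001100  (ones: 2)
  rows 32-39 [x1,x2,x3,x4=0100]: 11110011  (ones: 6)
  rows 40-47 [x1,x2,x3,x4=0101]: 00000000  (ones: 0)
  rows 48-55 [x1,x2,x3,x4=0110]: 11110011  (ones: 6)
  rows 56-63 [x1,x2,x3,x4=0111]: 00000000  (ones: 0)
  rows 64-71 [x1,x2,x3,x4=1000]: 00000000  (ones: 0)
  rows 72-79 [x1,x2,x3,x4=1001]: 11110011  (ones: 6)
  rows 80-87 [x1,x2,x3,x4=1010]: 11111111  (ones: 8)
  rows 88-95 [x1,x2,x3,x4=1011]: 00001100  (ones: 2)
  rows 96-103 [x1,x2,x3,x4=1100]: 11110011  (ones: 6)
  rows 104-111 [x1,x2,x3,x4=1101]: 00000000  (ones: 0)
  rows 112-119 [x1,x2,x3,x4=1110]: 00001100  (ones: 2)
  rows 120-127 [x1,x2,x3,x4=1111]: 11111111  (ones: 8)
Count of 1-rows = 8+2+8+2+6+0+6+0+0+6+8+2+6+0+2+8 = 64

64


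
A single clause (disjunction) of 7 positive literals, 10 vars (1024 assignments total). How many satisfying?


Step 1: Total=2^10=1024
Step 2: Unsat when all 7 false: 2^3=8
Step 3: Sat=1024-8=1016

1016


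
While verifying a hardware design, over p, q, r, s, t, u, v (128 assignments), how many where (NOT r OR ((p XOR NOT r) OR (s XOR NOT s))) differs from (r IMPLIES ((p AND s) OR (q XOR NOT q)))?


F1 = (NOT r OR ((p XOR NOT r) OR (s XOR NOT s)))
F2 = (r IMPLIES ((p AND s) OR (q XOR NOT q)))
Evaluate both on each of 128 rows (bits = p,q,r,s,t,u,v):
  row 0 [0000000]: F1=1 F2=1 -> 0
  row 1 [0000001]: F1=1 F2=1 -> 0
  row 2 [0000010]: F1=1 F2=1 -> 0
  row 3 [0000011]: F1=1 F2=1 -> 0
  row 4 [0000100]: F1=1 F2=1 -> 0
  (every remaining row is evaluated the same way; all 128 results are listed next)
Full result column, 8 rows per line (p,q,r,s fixed per line; t,u,v runs 000..111 left to right):
  rows 0-7 [p,q,r,s=0000]: 00000000  (ones: 0)
  rows 8-15 [p,q,r,s=0001]: 00000000  (ones: 0)
  rows 16-23 [p,q,r,s=0010]: 00000000  (ones: 0)
  rows 24-31 [p,q,r,s=0011]: 00000000  (ones: 0)
  rows 32-39 [p,q,r,s=0100]: 00000000  (ones: 0)
  rows 40-47 [p,q,r,s=0101]: 00000000  (ones: 0)
  rows 48-55 [p,q,r,s=0110]: 00000000  (ones: 0)
  rows 56-63 [p,q,r,s=0111]: 00000000  (ones: 0)
  rows 64-71 [p,q,r,s=1000]: 00000000  (ones: 0)
  rows 72-79 [p,q,r,s=1001]: 00000000  (ones: 0)
  rows 80-87 [p,q,r,s=1010]: 00000000  (ones: 0)
  rows 88-95 [p,q,r,s=1011]: 00000000  (ones: 0)
  rows 96-103 [p,q,r,s=1100]: 00000000  (ones: 0)
  rows 104-111 [p,q,r,s=1101]: 00000000  (ones: 0)
  rows 112-119 [p,q,r,s=1110]: 00000000  (ones: 0)
  rows 120-127 [p,q,r,s=1111]: 00000000  (ones: 0)
Disagreements = 0+0+0+0+0+0+0+0+0+0+0+0+0+0+0+0 = 0

0


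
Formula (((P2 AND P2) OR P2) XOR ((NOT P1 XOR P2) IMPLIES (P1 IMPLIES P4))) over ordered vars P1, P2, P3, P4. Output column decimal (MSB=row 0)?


Formula: (((P2 AND P2) OR P2) XOR ((NOT P1 XOR P2) IMPLIES (P1 IMPLIES P4))) over P1, P2, P3, P4 (16 rows)
Evaluate each row (bits = P1,P2,P3,P4, MSB first):
  row 0 [0000]: (((0 AND 0) OR 0) XOR ((NOT 0 XOR 0) IMPLIES (0 IMPLIES 0))) -> 1
  row 1 [0001]: (((0 AND 0) OR 0) XOR ((NOT 0 XOR 0) IMPLIES (0 IMPLIES 1))) -> 1
  row 2 [0010]: (((0 AND 0) OR 0) XOR ((NOT 0 XOR 0) IMPLIES (0 IMPLIES 0))) -> 1
  row 3 [0011]: (((0 AND 0) OR 0) XOR ((NOT 0 XOR 0) IMPLIES (0 IMPLIES 1))) -> 1
  row 4 [0100]: (((1 AND 1) OR 1) XOR ((NOT 0 XOR 1) IMPLIES (0 IMPLIES 0))) -> 0
  row 5 [0101]: (((1 AND 1) OR 1) XOR ((NOT 0 XOR 1) IMPLIES (0 IMPLIES 1))) -> 0
  row 6 [0110]: (((1 AND 1) OR 1) XOR ((NOT 0 XOR 1) IMPLIES (0 IMPLIES 0))) -> 0
  row 7 [0111]: (((1 AND 1) OR 1) XOR ((NOT 0 XOR 1) IMPLIES (0 IMPLIES 1))) -> 0
  row 8 [1000]: (((0 AND 0) OR 0) XOR ((NOT 1 XOR 0) IMPLIES (1 IMPLIES 0))) -> 1
  row 9 [1001]: (((0 AND 0) OR 0) XOR ((NOT 1 XOR 0) IMPLIES (1 IMPLIES 1))) -> 1
  row 10 [1010]: (((0 AND 0) OR 0) XOR ((NOT 1 XOR 0) IMPLIES (1 IMPLIES 0))) -> 1
  row 11 [1011]: (((0 AND 0) OR 0) XOR ((NOT 1 XOR 0) IMPLIES (1 IMPLIES 1))) -> 1
  row 12 [1100]: (((1 AND 1) OR 1) XOR ((NOT 1 XOR 1) IMPLIES (1 IMPLIES 0))) -> 1
  row 13 [1101]: (((1 AND 1) OR 1) XOR ((NOT 1 XOR 1) IMPLIES (1 IMPLIES 1))) -> 0
  row 14 [1110]: (((1 AND 1) OR 1) XOR ((NOT 1 XOR 1) IMPLIES (1 IMPLIES 0))) -> 1
  row 15 [1111]: (((1 AND 1) OR 1) XOR ((NOT 1 XOR 1) IMPLIES (1 IMPLIES 1))) -> 0
Full result column, 4 rows per line (P1,P2 fixed per line; P3,P4 runs 00..11 left to right):
  rows 0-3 [P1,P2=00]: 1111  = hex F
  rows 4-7 [P1,P2=01]: 0000  = hex 0
  rows 8-11 [P1,P2=10]: 1111  = hex F
  rows 12-15 [P1,P2=11]: 1010  = hex A
Output column (row 0 .. row 15) = 1111000011111010
Output column grouped in 4s = 1111 0000 1111 1010 = 0xF0FA
Convert to decimal digit by digit (value = value*16 + digit):
  F -> 15
  15*16 + 0 = 240
  240*16 + 15 (F) = 3855
  3855*16 + 10 (A) = 61690
Decimal = 61690

61690


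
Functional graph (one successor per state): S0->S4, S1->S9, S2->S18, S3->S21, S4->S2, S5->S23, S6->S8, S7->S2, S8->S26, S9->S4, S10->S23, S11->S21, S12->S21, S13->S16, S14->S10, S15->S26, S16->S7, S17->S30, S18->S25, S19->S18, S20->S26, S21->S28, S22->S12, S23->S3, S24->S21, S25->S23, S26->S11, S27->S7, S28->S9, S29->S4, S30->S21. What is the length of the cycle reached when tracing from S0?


Trace from S0 until a state repeats:
  S0 -> S4 -> S2 -> S18 -> S25 -> S23 -> S3 -> S21 -> S28 -> S9 -> S4
S4 first seen at step 1, revisited at step 10.
Cycle length = 10 - 1 = 9

9


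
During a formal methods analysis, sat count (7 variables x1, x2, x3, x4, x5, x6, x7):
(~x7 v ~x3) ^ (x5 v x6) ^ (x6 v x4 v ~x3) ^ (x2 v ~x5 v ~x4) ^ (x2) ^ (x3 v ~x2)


CNF with 6 clauses over 7 vars (128 assignments).
An assignment satisfies CNF iff every clause has >=1 true literal.
Check each row (bits = x1,x2,x3,x4,x5,x6,x7; clause T/F shown):
  row 0 [0000000]: clauses=TFTTFT -> 0
  row 1 [0000001]: clauses=TFTTFT -> 0
  row 2 [0000010]: clauses=TTTTFT -> 0
  row 3 [0000011]: clauses=TTTTFT -> 0
  row 4 [0000100]: clauses=TTTTFT -> 0
  (every remaining row is evaluated the same way; all 128 results are listed next)
Full result column, 8 rows per line (x1,x2,x3,x4 fixed per line; x5,x6,x7 runs 000..111 left to right):
  rows 0-7 [x1,x2,x3,x4=0000]: 00000000  (ones: 0)
  rows 8-15 [x1,x2,x3,x4=0001]: 00000000  (ones: 0)
  rows 16-23 [x1,x2,x3,x4=0010]: 00000000  (ones: 0)
  rows 24-31 [x1,x2,x3,x4=0011]: 00000000  (ones: 0)
  rows 32-39 [x1,x2,x3,x4=0100]: 00000000  (ones: 0)
  rows 40-47 [x1,x2,x3,x4=0101]: 00000000  (ones: 0)
  rows 48-55 [x1,x2,x3,x4=0110]: 00100010  (ones: 2)
  rows 56-63 [x1,x2,x3,x4=0111]: 00101010  (ones: 3)
  rows 64-71 [x1,x2,x3,x4=1000]: 00000000  (ones: 0)
  rows 72-79 [x1,x2,x3,x4=1001]: 00000000  (ones: 0)
  rows 80-87 [x1,x2,x3,x4=1010]: 00000000  (ones: 0)
  rows 88-95 [x1,x2,x3,x4=1011]: 00000000  (ones: 0)
  rows 96-103 [x1,x2,x3,x4=1100]: 00000000  (ones: 0)
  rows 104-111 [x1,x2,x3,x4=1101]: 00000000  (ones: 0)
  rows 112-119 [x1,x2,x3,x4=1110]: 00100010  (ones: 2)
  rows 120-127 [x1,x2,x3,x4=1111]: 00101010  (ones: 3)
Satisfying assignments = 0+0+0+0+0+0+2+3+0+0+0+0+0+0+2+3 = 10

10


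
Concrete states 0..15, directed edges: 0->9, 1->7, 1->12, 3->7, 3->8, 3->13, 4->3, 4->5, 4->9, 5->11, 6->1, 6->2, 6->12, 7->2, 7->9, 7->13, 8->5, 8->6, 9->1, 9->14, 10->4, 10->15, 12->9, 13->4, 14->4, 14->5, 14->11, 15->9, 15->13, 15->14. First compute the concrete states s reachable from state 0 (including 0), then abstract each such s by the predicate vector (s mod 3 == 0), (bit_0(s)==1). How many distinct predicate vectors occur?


BFS from 0:
Concrete reachable: {0, 1, 2, 3, 4, 5, 6, 7, 8, 9, 11, 12, 13, 14}
Abstract via predicates (s mod 3 == 0), (bit_0(s)==1):
  (0,0) <- {2, 4, 8, 14}
  (0,1) <- {1, 5, 7, 11, 13}
  (1,0) <- {0, 6, 12}
  (1,1) <- {3, 9}
Distinct abstract states = 4

4


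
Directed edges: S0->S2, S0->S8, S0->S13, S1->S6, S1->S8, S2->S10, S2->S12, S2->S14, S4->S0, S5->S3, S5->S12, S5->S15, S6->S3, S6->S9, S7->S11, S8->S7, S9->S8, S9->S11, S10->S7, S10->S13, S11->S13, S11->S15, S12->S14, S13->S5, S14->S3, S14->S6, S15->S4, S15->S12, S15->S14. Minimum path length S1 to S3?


BFS layer-by-layer from S1:
  dist 0: {S1}
  dist 1: {S6, S8}
  dist 2: {S3, S7, S9}
  -> S3 reached at distance 2
Shortest path length = 2

2


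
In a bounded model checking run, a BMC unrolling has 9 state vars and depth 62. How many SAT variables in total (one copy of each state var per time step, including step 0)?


BMC unrolls to depth k, creating one copy of each state var for steps 0..k.
Step count = 62 + 1 = 63 (steps 0 through 62)
Vars per step = 9
Total = 9 * 63 = 567

567


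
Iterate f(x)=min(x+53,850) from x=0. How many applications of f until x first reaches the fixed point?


Step 1: x=0, cap=850, increment=53
Step 2: x grows by 53 each step until capped at 850; fixed point is x=850
Step 3: iterations = ceil(850/53) = 17

17


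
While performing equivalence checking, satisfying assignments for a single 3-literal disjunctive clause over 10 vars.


Step 1: Total=2^10=1024
Step 2: Unsat when all 3 false: 2^7=128
Step 3: Sat=1024-128=896

896


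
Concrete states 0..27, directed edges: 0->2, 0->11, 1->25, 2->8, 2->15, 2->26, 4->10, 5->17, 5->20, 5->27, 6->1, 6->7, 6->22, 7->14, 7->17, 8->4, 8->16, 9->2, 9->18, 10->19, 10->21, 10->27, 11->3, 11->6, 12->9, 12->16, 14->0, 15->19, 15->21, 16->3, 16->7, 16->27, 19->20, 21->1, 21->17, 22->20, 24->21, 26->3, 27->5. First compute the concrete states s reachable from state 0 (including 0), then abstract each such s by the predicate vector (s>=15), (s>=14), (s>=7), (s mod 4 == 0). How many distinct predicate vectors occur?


BFS from 0:
Concrete reachable: {0, 1, 2, 3, 4, 5, 6, 7, 8, 10, 11, 14, 15, 16, 17, 19, 20, 21, 22, 25, 26, 27}
Abstract via predicates (s>=15), (s>=14), (s>=7), (s mod 4 == 0):
  (0,0,0,0) <- {1, 2, 3, 5, 6}
  (0,0,0,1) <- {0, 4}
  (0,0,1,0) <- {7, 10, 11}
  (0,0,1,1) <- {8}
  (0,1,1,0) <- {14}
  (1,1,1,0) <- {15, 17, 19, 21, 22, 25, 26, 27}
  (1,1,1,1) <- {16, 20}
Distinct abstract states = 7

7


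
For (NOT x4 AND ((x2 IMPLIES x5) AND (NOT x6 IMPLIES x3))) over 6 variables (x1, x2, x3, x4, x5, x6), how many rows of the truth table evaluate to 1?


Formula: (NOT x4 AND ((x2 IMPLIES x5) AND (NOT x6 IMPLIES x3))) over 6 vars (64 rows)
Evaluate each row (x1, x2, x3, x4, x5, x6 as bits, MSB first):
  row 0 [000000]: (NOT 0 AND ((0 IMPLIES 0) AND (NOT 0 IMPLIES 0))) -> 0
  row 1 [000001]: (NOT 0 AND ((0 IMPLIES 0) AND (NOT 1 IMPLIES 0))) -> 1
  row 2 [000010]: (NOT 0 AND ((0 IMPLIES 1) AND (NOT 0 IMPLIES 0))) -> 0
  row 3 [000011]: (NOT 0 AND ((0 IMPLIES 1) AND (NOT 1 IMPLIES 0))) -> 1
  row 4 [000100]: (NOT 1 AND ((0 IMPLIES 0) AND (NOT 0 IMPLIES 0))) -> 0
  (every remaining row is evaluated the same way; all 64 results are listed next)
Full result column, 8 rows per line (x1,x2,x3 fixed per line; x4,x5,x6 runs 000..111 left to right):
  rows 0-7 [x1,x2,x3=000]: 01010000  (ones: 2)
  rows 8-15 [x1,x2,x3=001]: 11110000  (ones: 4)
  rows 16-23 [x1,x2,x3=010]: 00010000  (ones: 1)
  rows 24-31 [x1,x2,x3=011]: 00110000  (ones: 2)
  rows 32-39 [x1,x2,x3=100]: 01010000  (ones: 2)
  rows 40-47 [x1,x2,x3=101]: 11110000  (ones: 4)
  rows 48-55 [x1,x2,x3=110]: 00010000  (ones: 1)
  rows 56-63 [x1,x2,x3=111]: 00110000  (ones: 2)
Count of 1-rows = 2+4+1+2+2+4+1+2 = 18

18


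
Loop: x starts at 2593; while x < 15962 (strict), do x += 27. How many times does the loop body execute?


Step 1: x goes from 2593 toward 15962 by 27; the body runs while x<15962, so iterations = ceil((bound-start)/step)
Step 2: Distance=13369
Step 3: ceil(13369/27)=496

496


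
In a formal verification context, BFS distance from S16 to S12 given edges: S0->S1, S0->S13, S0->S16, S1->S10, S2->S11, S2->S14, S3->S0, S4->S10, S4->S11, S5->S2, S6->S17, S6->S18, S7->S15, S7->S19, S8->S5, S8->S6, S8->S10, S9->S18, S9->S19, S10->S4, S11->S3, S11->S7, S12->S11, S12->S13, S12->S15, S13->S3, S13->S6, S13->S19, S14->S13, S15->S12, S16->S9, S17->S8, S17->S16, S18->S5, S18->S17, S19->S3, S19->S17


BFS layer-by-layer from S16:
  dist 0: {S16}
  dist 1: {S9}
  dist 2: {S18, S19}
  dist 3: {S3, S5, S17}
  dist 4: {S0, S2, S8}
  dist 5: {S1, S6, S10, S11, S13, S14}
  dist 6: {S4, S7}
  dist 7: {S15}
  dist 8: {S12}
  -> S12 reached at distance 8
Shortest path length = 8

8


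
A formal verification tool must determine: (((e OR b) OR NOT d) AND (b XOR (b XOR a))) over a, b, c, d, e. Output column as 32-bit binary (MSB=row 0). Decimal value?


Formula: (((e OR b) OR NOT d) AND (b XOR (b XOR a))) over a, b, c, d, e (32 rows)
Evaluate each row (bits = a,b,c,d,e, MSB first):
  row 0 [00000]: (((0 OR 0) OR NOT 0) AND (0 XOR (0 XOR 0))) -> 0
  row 1 [00001]: (((1 OR 0) OR NOT 0) AND (0 XOR (0 XOR 0))) -> 0
  row 2 [00010]: (((0 OR 0) OR NOT 1) AND (0 XOR (0 XOR 0))) -> 0
  row 3 [00011]: (((1 OR 0) OR NOT 1) AND (0 XOR (0 XOR 0))) -> 0
  row 4 [00100]: (((0 OR 0) OR NOT 0) AND (0 XOR (0 XOR 0))) -> 0
  row 5 [00101]: (((1 OR 0) OR NOT 0) AND (0 XOR (0 XOR 0))) -> 0
  row 6 [00110]: (((0 OR 0) OR NOT 1) AND (0 XOR (0 XOR 0))) -> 0
  row 7 [00111]: (((1 OR 0) OR NOT 1) AND (0 XOR (0 XOR 0))) -> 0
  row 8 [01000]: (((0 OR 1) OR NOT 0) AND (1 XOR (1 XOR 0))) -> 0
  row 9 [01001]: (((1 OR 1) OR NOT 0) AND (1 XOR (1 XOR 0))) -> 0
  row 10 [01010]: (((0 OR 1) OR NOT 1) AND (1 XOR (1 XOR 0))) -> 0
  row 11 [01011]: (((1 OR 1) OR NOT 1) AND (1 XOR (1 XOR 0))) -> 0
  row 12 [01100]: (((0 OR 1) OR NOT 0) AND (1 XOR (1 XOR 0))) -> 0
  row 13 [01101]: (((1 OR 1) OR NOT 0) AND (1 XOR (1 XOR 0))) -> 0
  row 14 [01110]: (((0 OR 1) OR NOT 1) AND (1 XOR (1 XOR 0))) -> 0
  row 15 [01111]: (((1 OR 1) OR NOT 1) AND (1 XOR (1 XOR 0))) -> 0
  row 16 [10000]: (((0 OR 0) OR NOT 0) AND (0 XOR (0 XOR 1))) -> 1
  row 17 [10001]: (((1 OR 0) OR NOT 0) AND (0 XOR (0 XOR 1))) -> 1
  row 18 [10010]: (((0 OR 0) OR NOT 1) AND (0 XOR (0 XOR 1))) -> 0
  row 19 [10011]: (((1 OR 0) OR NOT 1) AND (0 XOR (0 XOR 1))) -> 1
  row 20 [10100]: (((0 OR 0) OR NOT 0) AND (0 XOR (0 XOR 1))) -> 1
  row 21 [10101]: (((1 OR 0) OR NOT 0) AND (0 XOR (0 XOR 1))) -> 1
  row 22 [10110]: (((0 OR 0) OR NOT 1) AND (0 XOR (0 XOR 1))) -> 0
  row 23 [10111]: (((1 OR 0) OR NOT 1) AND (0 XOR (0 XOR 1))) -> 1
  row 24 [11000]: (((0 OR 1) OR NOT 0) AND (1 XOR (1 XOR 1))) -> 1
  row 25 [11001]: (((1 OR 1) OR NOT 0) AND (1 XOR (1 XOR 1))) -> 1
  row 26 [11010]: (((0 OR 1) OR NOT 1) AND (1 XOR (1 XOR 1))) -> 1
  row 27 [11011]: (((1 OR 1) OR NOT 1) AND (1 XOR (1 XOR 1))) -> 1
  row 28 [11100]: (((0 OR 1) OR NOT 0) AND (1 XOR (1 XOR 1))) -> 1
  row 29 [11101]: (((1 OR 1) OR NOT 0) AND (1 XOR (1 XOR 1))) -> 1
  row 30 [11110]: (((0 OR 1) OR NOT 1) AND (1 XOR (1 XOR 1))) -> 1
  row 31 [11111]: (((1 OR 1) OR NOT 1) AND (1 XOR (1 XOR 1))) -> 1
Full result column, 4 rows per line (a,b,c fixed per line; d,e runs 00..11 left to right):
  rows 0-3 [a,b,c=000]: 0000  = hex 0
  rows 4-7 [a,b,c=001]: 0000  = hex 0
  rows 8-11 [a,b,c=010]: 0000  = hex 0
  rows 12-15 [a,b,c=011]: 0000  = hex 0
  rows 16-19 [a,b,c=100]: 1101  = hex D
  rows 20-23 [a,b,c=101]: 1101  = hex D
  rows 24-27 [a,b,c=110]: 1111  = hex F
  rows 28-31 [a,b,c=111]: 1111  = hex F
Output column (row 0 .. row 31) = 00000000000000001101110111111111
Output column grouped in 4s = 0000 0000 0000 0000 1101 1101 1111 1111 = 0x0000DDFF
Convert to decimal digit by digit (value = value*16 + digit):
  0 -> 0
  0*16 + 0 = 0
  0*16 + 0 = 0
  0*16 + 0 = 0
  0*16 + 13 (D) = 13
  13*16 + 13 (D) = 221
  221*16 + 15 (F) = 3551
  3551*16 + 15 (F) = 56831
Decimal = 56831

56831


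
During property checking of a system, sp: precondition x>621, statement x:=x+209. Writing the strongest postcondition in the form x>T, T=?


Formula: sp(P, x:=E) = exists old_x. (x = E[old_x/x]) AND P[old_x/x] (old_x is the value of x before the assignment; eliminate old_x by solving x = E[old_x/x] for old_x)
Step 1: Precondition P: x>621, i.e. old_x > 621
Step 2: Assignment gives x = old_x + 209, so old_x = x - 209
Step 3: Substitute into P: x - 209 > 621
Step 4: Simplify: x > 621+209 = 830

830


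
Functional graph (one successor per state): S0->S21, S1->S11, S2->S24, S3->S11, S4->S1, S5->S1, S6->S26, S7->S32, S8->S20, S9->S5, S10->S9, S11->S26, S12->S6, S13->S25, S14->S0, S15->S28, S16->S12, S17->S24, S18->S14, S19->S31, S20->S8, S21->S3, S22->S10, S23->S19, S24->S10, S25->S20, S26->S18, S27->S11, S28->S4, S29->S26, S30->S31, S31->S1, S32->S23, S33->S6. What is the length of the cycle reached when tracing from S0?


Trace from S0 until a state repeats:
  S0 -> S21 -> S3 -> S11 -> S26 -> S18 -> S14 -> S0
S0 first seen at step 0, revisited at step 7.
Cycle length = 7 - 0 = 7

7


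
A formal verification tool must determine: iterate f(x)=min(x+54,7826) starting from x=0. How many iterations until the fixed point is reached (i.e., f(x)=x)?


Step 1: x=0, cap=7826, increment=54
Step 2: x grows by 54 each step until capped at 7826; fixed point is x=7826
Step 3: iterations = ceil(7826/54) = 145

145


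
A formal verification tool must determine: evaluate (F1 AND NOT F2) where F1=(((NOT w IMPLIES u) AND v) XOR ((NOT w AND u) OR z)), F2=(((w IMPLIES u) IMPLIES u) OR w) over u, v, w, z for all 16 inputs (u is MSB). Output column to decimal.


F1 = (((NOT w IMPLIES u) AND v) XOR ((NOT w AND u) OR z))
F2 = (((w IMPLIES u) IMPLIES u) OR w)
Counterexample to F1=>F2 is where F1=1 and F2=0.
Evaluate each row (bits = u,v,w,z, MSB first):
  row 0 [0000]: F1=0 F2=0 -> F1&~F2 -> 0
  row 1 [0001]: F1=1 F2=0 -> F1&~F2 -> 1
  row 2 [0010]: F1=0 F2=1 -> F1&~F2 -> 0
  row 3 [0011]: F1=1 F2=1 -> F1&~F2 -> 0
  row 4 [0100]: F1=0 F2=0 -> F1&~F2 -> 0
  row 5 [0101]: F1=1 F2=0 -> F1&~F2 -> 1
  row 6 [0110]: F1=1 F2=1 -> F1&~F2 -> 0
  row 7 [0111]: F1=0 F2=1 -> F1&~F2 -> 0
  row 8 [1000]: F1=1 F2=1 -> F1&~F2 -> 0
  row 9 [1001]: F1=1 F2=1 -> F1&~F2 -> 0
  row 10 [1010]: F1=0 F2=1 -> F1&~F2 -> 0
  row 11 [1011]: F1=1 F2=1 -> F1&~F2 -> 0
  row 12 [1100]: F1=0 F2=1 -> F1&~F2 -> 0
  row 13 [1101]: F1=0 F2=1 -> F1&~F2 -> 0
  row 14 [1110]: F1=1 F2=1 -> F1&~F2 -> 0
  row 15 [1111]: F1=0 F2=1 -> F1&~F2 -> 0
Full result column, 4 rows per line (u,v fixed per line; w,z runs 00..11 left to right):
  rows 0-3 [u,v=00]: 0100  = hex 4
  rows 4-7 [u,v=01]: 0100  = hex 4
  rows 8-11 [u,v=10]: 0000  = hex 0
  rows 12-15 [u,v=11]: 0000  = hex 0
Counterexample vector (row 0 .. row 15) = 0100010000000000
Output column grouped in 4s = 0100 0100 0000 0000 = 0x4400
Convert to decimal digit by digit (value = value*16 + digit):
  4 -> 4
  4*16 + 4 = 68
  68*16 + 0 = 1088
  1088*16 + 0 = 17408
Decimal = 17408

17408
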